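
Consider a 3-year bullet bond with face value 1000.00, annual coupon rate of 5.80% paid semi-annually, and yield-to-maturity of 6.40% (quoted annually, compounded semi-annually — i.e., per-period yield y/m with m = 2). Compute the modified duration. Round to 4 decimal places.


Coupon per period c = face * coupon_rate / m = 29.000000
Periods per year m = 2; per-period yield y/m = 0.032000
Number of cashflows N = 6
Cashflows (t years, CF_t, discount factor 1/(1+y/m)^(m*t), PV):
  t = 0.5000: CF_t = 29.000000, DF = 0.968992, PV = 28.100775
  t = 1.0000: CF_t = 29.000000, DF = 0.938946, PV = 27.229433
  t = 1.5000: CF_t = 29.000000, DF = 0.909831, PV = 26.385110
  t = 2.0000: CF_t = 29.000000, DF = 0.881620, PV = 25.566967
  t = 2.5000: CF_t = 29.000000, DF = 0.854283, PV = 24.774193
  t = 3.0000: CF_t = 1029.000000, DF = 0.827793, PV = 851.799128
Price P = sum_t PV_t = 983.855606
First compute Macaulay numerator sum_t t * PV_t:
  t * PV_t at t = 0.5000: 14.050388
  t * PV_t at t = 1.0000: 27.229433
  t * PV_t at t = 1.5000: 39.577665
  t * PV_t at t = 2.0000: 51.133934
  t * PV_t at t = 2.5000: 61.935482
  t * PV_t at t = 3.0000: 2555.397383
Macaulay duration D = 2749.324284 / 983.855606 = 2.794439
Modified duration = D / (1 + y/m) = 2.794439 / (1 + 0.032000) = 2.707790

Answer: Modified duration = 2.7078


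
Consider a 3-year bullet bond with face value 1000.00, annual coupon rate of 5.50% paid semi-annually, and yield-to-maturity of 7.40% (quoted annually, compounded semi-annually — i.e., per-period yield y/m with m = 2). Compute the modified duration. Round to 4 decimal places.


Coupon per period c = face * coupon_rate / m = 27.500000
Periods per year m = 2; per-period yield y/m = 0.037000
Number of cashflows N = 6
Cashflows (t years, CF_t, discount factor 1/(1+y/m)^(m*t), PV):
  t = 0.5000: CF_t = 27.500000, DF = 0.964320, PV = 26.518804
  t = 1.0000: CF_t = 27.500000, DF = 0.929913, PV = 25.572617
  t = 1.5000: CF_t = 27.500000, DF = 0.896734, PV = 24.660190
  t = 2.0000: CF_t = 27.500000, DF = 0.864739, PV = 23.780319
  t = 2.5000: CF_t = 27.500000, DF = 0.833885, PV = 22.931840
  t = 3.0000: CF_t = 1027.500000, DF = 0.804132, PV = 826.245852
Price P = sum_t PV_t = 949.709623
First compute Macaulay numerator sum_t t * PV_t:
  t * PV_t at t = 0.5000: 13.259402
  t * PV_t at t = 1.0000: 25.572617
  t * PV_t at t = 1.5000: 36.990286
  t * PV_t at t = 2.0000: 47.560637
  t * PV_t at t = 2.5000: 57.329601
  t * PV_t at t = 3.0000: 2478.737556
Macaulay duration D = 2659.450099 / 949.709623 = 2.800277
Modified duration = D / (1 + y/m) = 2.800277 / (1 + 0.037000) = 2.700364

Answer: Modified duration = 2.7004


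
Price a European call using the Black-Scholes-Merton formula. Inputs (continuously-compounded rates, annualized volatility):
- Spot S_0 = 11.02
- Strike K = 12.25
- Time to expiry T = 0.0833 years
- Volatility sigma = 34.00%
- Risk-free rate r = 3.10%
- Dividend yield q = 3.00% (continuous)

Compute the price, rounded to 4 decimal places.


d1 = (ln(S/K) + (r - q + 0.5*sigma^2) * T) / (sigma * sqrt(T)) = -1.02839276
d2 = d1 - sigma * sqrt(T) = -1.12652268
exp(-rT) = 0.99742103; exp(-qT) = 0.99750412
C = S_0 * exp(-qT) * N(d1) - K * exp(-rT) * N(d2)
N(d1) = 0.15188256; N(d2) = 0.12997217
C = 11.0200 * 0.99750412 * 0.15188256 - 12.2500 * 0.99742103 * 0.12997217 = 0.0815

Answer: Price = 0.0815


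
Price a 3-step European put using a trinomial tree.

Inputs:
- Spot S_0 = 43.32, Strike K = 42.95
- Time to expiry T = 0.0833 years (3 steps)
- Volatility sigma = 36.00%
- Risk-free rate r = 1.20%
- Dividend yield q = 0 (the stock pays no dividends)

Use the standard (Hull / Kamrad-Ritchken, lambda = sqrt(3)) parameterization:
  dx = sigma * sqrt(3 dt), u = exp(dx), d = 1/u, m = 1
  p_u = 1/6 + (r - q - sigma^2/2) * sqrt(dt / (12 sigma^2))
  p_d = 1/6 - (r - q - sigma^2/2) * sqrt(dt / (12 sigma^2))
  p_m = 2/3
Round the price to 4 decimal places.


Answer: Price = V(0,0) = 1.4866

Derivation:
dt = T/N = 0.027767; dx = sigma*sqrt(3*dt) = 0.103902
u = exp(dx) = 1.109492; d = 1/u = 0.901313
p_u = 0.159612, p_m = 0.666667, p_d = 0.173722
Discount per step: exp(-r*dt) = 0.999667
Stock lattice S(k, j) with j the centered position index:
  k=0: S(0,+0) = 43.3200
  k=1: S(1,-1) = 39.0449; S(1,+0) = 43.3200; S(1,+1) = 48.0632
  k=2: S(2,-2) = 35.1917; S(2,-1) = 39.0449; S(2,+0) = 43.3200; S(2,+1) = 48.0632; S(2,+2) = 53.3257
  k=3: S(3,-3) = 31.7187; S(3,-2) = 35.1917; S(3,-1) = 39.0449; S(3,+0) = 43.3200; S(3,+1) = 48.0632; S(3,+2) = 53.3257; S(3,+3) = 59.1645
Terminal payoffs V(N, j) = max(K - S_T, 0):
  V(3,-3) = 11.231261; V(3,-2) = 7.758313; V(3,-1) = 3.905104; V(3,+0) = 0.000000; V(3,+1) = 0.000000; V(3,+2) = 0.000000; V(3,+3) = 0.000000
Backward induction: V(k, j) = exp(-r*dt) * [p_u * V(k+1, j+1) + p_m * V(k+1, j) + p_d * V(k+1, j-1)]
  V(2,-2) = exp(-r*dt) * [p_u*3.905104 + p_m*7.758313 + p_d*11.231261] = 7.744042
  V(2,-1) = exp(-r*dt) * [p_u*0.000000 + p_m*3.905104 + p_d*7.758313] = 3.949874
  V(2,+0) = exp(-r*dt) * [p_u*0.000000 + p_m*0.000000 + p_d*3.905104] = 0.678176
  V(2,+1) = exp(-r*dt) * [p_u*0.000000 + p_m*0.000000 + p_d*0.000000] = 0.000000
  V(2,+2) = exp(-r*dt) * [p_u*0.000000 + p_m*0.000000 + p_d*0.000000] = 0.000000
  V(1,-1) = exp(-r*dt) * [p_u*0.678176 + p_m*3.949874 + p_d*7.744042] = 4.085441
  V(1,+0) = exp(-r*dt) * [p_u*0.000000 + p_m*0.678176 + p_d*3.949874] = 1.137917
  V(1,+1) = exp(-r*dt) * [p_u*0.000000 + p_m*0.000000 + p_d*0.678176] = 0.117775
  V(0,+0) = exp(-r*dt) * [p_u*0.117775 + p_m*1.137917 + p_d*4.085441] = 1.486644


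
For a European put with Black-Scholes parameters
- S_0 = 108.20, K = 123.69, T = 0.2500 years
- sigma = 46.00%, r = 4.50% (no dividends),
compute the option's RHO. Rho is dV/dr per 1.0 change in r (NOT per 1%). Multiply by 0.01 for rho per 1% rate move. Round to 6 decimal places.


d1 = -0.4178133434; d2 = -0.6478133434
phi(d1) = 0.3655974084; exp(-qT) = 1.0000000000; exp(-rT) = 0.9888130446
N(-d2) = 0.7414471580
Rho = -K*T*exp(-rT)*N(-d2) = -123.6900 * 0.2500 * 0.9888130446 * 0.7414471580 = -22.670912

Answer: Rho = -22.670912


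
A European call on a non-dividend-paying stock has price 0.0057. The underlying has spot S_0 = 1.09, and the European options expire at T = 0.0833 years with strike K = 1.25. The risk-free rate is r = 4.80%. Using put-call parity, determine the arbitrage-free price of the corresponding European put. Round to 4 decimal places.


Put-call parity: C - P = S_0 * exp(-qT) - K * exp(-rT).
S_0 * exp(-qT) = 1.0900 * 1.00000000 = 1.09000000
K * exp(-rT) = 1.2500 * 0.99600958 = 1.24501198
P = C - S*exp(-qT) + K*exp(-rT)
P = 0.0057 - 1.09000000 + 1.24501198 = 0.1607

Answer: Put price = 0.1607


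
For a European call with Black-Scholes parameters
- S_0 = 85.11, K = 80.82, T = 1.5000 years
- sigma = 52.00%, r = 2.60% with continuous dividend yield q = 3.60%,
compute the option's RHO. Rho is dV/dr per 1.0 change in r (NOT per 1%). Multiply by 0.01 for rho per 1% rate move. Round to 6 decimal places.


d1 = 0.3760910089; d2 = -0.2607763242
phi(d1) = 0.3717027673; exp(-qT) = 0.9474321065; exp(-rT) = 0.9617507091
N(d2) = 0.3971325017
Rho = K*T*exp(-rT)*N(d2) = 80.8200 * 1.5000 * 0.9617507091 * 0.3971325017 = 46.302885

Answer: Rho = 46.302885


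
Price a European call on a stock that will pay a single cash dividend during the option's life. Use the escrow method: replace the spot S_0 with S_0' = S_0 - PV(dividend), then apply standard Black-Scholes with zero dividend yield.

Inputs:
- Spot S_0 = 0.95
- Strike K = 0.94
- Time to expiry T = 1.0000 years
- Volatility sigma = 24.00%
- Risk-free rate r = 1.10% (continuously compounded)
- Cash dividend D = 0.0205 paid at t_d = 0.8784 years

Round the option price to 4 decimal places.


PV(D) = D * exp(-r * t_d) = 0.0205 * 0.99038413 = 0.02030287
S_0' = S_0 - PV(D) = 0.9500 - 0.02030287 = 0.92969713
d1 = (ln(S_0'/K) + (r + sigma^2/2)*T) / (sigma*sqrt(T)) = 0.11991244
d2 = d1 - sigma*sqrt(T) = -0.12008756
exp(-rT) = 0.98906028
N(d1) = 0.54772375; N(d2) = 0.45220689
C = S_0' * N(d1) - K * exp(-rT) * N(d2) = 0.92969713 * 0.54772375 - 0.9400 * 0.98906028 * 0.45220689 = 0.0888

Answer: Price = 0.0888


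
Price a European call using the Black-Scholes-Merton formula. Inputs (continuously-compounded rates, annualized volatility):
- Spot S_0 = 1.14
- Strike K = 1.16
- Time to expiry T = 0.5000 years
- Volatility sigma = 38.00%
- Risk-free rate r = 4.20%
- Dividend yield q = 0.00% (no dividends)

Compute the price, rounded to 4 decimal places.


d1 = (ln(S/K) + (r - q + 0.5*sigma^2) * T) / (sigma * sqrt(T)) = 0.14777883
d2 = d1 - sigma * sqrt(T) = -0.12092175
exp(-rT) = 0.97921896; exp(-qT) = 1.00000000
C = S_0 * exp(-qT) * N(d1) - K * exp(-rT) * N(d2)
N(d1) = 0.55874134; N(d2) = 0.45187651
C = 1.1400 * 1.00000000 * 0.55874134 - 1.1600 * 0.97921896 * 0.45187651 = 0.1237

Answer: Price = 0.1237


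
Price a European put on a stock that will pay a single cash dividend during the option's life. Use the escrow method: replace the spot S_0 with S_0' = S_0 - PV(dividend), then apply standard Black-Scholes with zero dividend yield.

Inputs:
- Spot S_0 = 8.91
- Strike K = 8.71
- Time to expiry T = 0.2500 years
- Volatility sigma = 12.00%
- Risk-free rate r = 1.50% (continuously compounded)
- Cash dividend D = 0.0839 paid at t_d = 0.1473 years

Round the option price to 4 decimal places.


Answer: Price = 0.1434

Derivation:
PV(D) = D * exp(-r * t_d) = 0.0839 * 0.99779294 = 0.08371483
S_0' = S_0 - PV(D) = 8.9100 - 0.08371483 = 8.82628517
d1 = (ln(S_0'/K) + (r + sigma^2/2)*T) / (sigma*sqrt(T)) = 0.31354050
d2 = d1 - sigma*sqrt(T) = 0.25354050
exp(-rT) = 0.99625702
N(-d1) = 0.37693503; N(-d2) = 0.39992528
P = K * exp(-rT) * N(-d2) - S_0' * N(-d1) = 8.7100 * 0.99625702 * 0.39992528 - 8.82628517 * 0.37693503 = 0.1434


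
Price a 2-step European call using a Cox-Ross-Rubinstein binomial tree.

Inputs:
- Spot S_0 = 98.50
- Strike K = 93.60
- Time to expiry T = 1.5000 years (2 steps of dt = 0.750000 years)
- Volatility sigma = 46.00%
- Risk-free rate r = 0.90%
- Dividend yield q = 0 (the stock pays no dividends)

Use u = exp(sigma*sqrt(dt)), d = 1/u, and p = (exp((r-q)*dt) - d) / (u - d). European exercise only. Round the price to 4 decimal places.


Answer: Price = V(0,0) = 23.0518

Derivation:
dt = T/N = 0.750000
u = exp(sigma*sqrt(dt)) = 1.489398; d = 1/u = 0.671412
p = (exp((r-q)*dt) - d) / (u - d) = 0.409984
Discount per step: exp(-r*dt) = 0.993273
Stock lattice S(k, i) with i counting down-moves:
  k=0: S(0,0) = 98.5000
  k=1: S(1,0) = 146.7057; S(1,1) = 66.1341
  k=2: S(2,0) = 218.5030; S(2,1) = 98.5000; S(2,2) = 44.4033
Terminal payoffs V(N, i) = max(S_T - K, 0):
  V(2,0) = 124.903038; V(2,1) = 4.900000; V(2,2) = 0.000000
Backward induction: V(k, i) = exp(-r*dt) * [p * V(k+1, i) + (1-p) * V(k+1, i+1)].
  V(1,0) = exp(-r*dt) * [p*124.903038 + (1-p)*4.900000] = 53.735328
  V(1,1) = exp(-r*dt) * [p*4.900000 + (1-p)*0.000000] = 1.995405
  V(0,0) = exp(-r*dt) * [p*53.735328 + (1-p)*1.995405] = 23.051795


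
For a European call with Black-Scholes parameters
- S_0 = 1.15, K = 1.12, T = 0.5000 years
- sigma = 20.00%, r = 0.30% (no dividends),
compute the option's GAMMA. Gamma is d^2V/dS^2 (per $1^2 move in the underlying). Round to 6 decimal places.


Answer: Gamma = 2.366324

Derivation:
d1 = 0.2682286331; d2 = 0.1268072768
phi(d1) = 0.3848460738; exp(-qT) = 1.0000000000; exp(-rT) = 0.9985011244
Gamma = exp(-qT) * phi(d1) / (S * sigma * sqrt(T)) = 1.0000000000 * 0.3848460738 / (1.1500 * 0.2000 * 0.7071067812) = 2.366324


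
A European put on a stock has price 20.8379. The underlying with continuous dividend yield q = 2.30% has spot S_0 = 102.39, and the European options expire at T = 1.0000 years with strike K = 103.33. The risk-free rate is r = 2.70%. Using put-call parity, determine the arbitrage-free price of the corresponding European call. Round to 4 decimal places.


Put-call parity: C - P = S_0 * exp(-qT) - K * exp(-rT).
S_0 * exp(-qT) = 102.3900 * 0.97726248 = 100.06190571
K * exp(-rT) = 103.3300 * 0.97336124 = 100.57741709
C = P + S*exp(-qT) - K*exp(-rT)
C = 20.8379 + 100.06190571 - 100.57741709 = 20.3224

Answer: Call price = 20.3224


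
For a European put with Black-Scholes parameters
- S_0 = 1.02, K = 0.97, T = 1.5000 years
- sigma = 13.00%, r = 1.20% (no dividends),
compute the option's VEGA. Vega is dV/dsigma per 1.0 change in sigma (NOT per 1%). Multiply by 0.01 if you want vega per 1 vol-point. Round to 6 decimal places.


Answer: Vega = 0.437968

Derivation:
d1 = 0.5083434528; d2 = 0.3491266196
phi(d1) = 0.3505874629; exp(-qT) = 1.0000000000; exp(-rT) = 0.9821610324
Vega = S * exp(-qT) * phi(d1) * sqrt(T) = 1.0200 * 1.0000000000 * 0.3505874629 * 1.2247448714 = 0.437968


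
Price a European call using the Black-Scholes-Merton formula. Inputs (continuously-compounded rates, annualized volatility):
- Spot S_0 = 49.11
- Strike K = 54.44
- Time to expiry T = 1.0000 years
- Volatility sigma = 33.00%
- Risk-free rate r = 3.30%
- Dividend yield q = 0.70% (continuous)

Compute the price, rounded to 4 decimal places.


d1 = (ln(S/K) + (r - q + 0.5*sigma^2) * T) / (sigma * sqrt(T)) = -0.06844393
d2 = d1 - sigma * sqrt(T) = -0.39844393
exp(-rT) = 0.96753856; exp(-qT) = 0.99302444
C = S_0 * exp(-qT) * N(d1) - K * exp(-rT) * N(d2)
N(d1) = 0.47271613; N(d2) = 0.34515149
C = 49.1100 * 0.99302444 * 0.47271613 - 54.4400 * 0.96753856 * 0.34515149 = 4.8731

Answer: Price = 4.8731


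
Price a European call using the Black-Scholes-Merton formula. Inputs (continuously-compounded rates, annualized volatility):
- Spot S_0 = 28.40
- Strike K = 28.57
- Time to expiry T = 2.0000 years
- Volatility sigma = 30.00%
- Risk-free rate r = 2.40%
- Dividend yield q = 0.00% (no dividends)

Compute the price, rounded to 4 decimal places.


Answer: Price = 5.2799

Derivation:
d1 = (ln(S/K) + (r - q + 0.5*sigma^2) * T) / (sigma * sqrt(T)) = 0.31120224
d2 = d1 - sigma * sqrt(T) = -0.11306183
exp(-rT) = 0.95313379; exp(-qT) = 1.00000000
C = S_0 * exp(-qT) * N(d1) - K * exp(-rT) * N(d2)
N(d1) = 0.62217656; N(d2) = 0.45499077
C = 28.4000 * 1.00000000 * 0.62217656 - 28.5700 * 0.95313379 * 0.45499077 = 5.2799


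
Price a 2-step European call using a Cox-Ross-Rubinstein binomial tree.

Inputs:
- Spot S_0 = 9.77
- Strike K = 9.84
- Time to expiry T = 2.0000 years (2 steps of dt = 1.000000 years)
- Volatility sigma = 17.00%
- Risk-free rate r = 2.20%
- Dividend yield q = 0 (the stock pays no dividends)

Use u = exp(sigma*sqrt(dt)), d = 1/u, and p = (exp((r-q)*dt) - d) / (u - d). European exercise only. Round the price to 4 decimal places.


dt = T/N = 1.000000
u = exp(sigma*sqrt(dt)) = 1.185305; d = 1/u = 0.843665
p = (exp((r-q)*dt) - d) / (u - d) = 0.522711
Discount per step: exp(-r*dt) = 0.978240
Stock lattice S(k, i) with i counting down-moves:
  k=0: S(0,0) = 9.7700
  k=1: S(1,0) = 11.5804; S(1,1) = 8.2426
  k=2: S(2,0) = 13.7263; S(2,1) = 9.7700; S(2,2) = 6.9540
Terminal payoffs V(N, i) = max(S_T - K, 0):
  V(2,0) = 3.886338; V(2,1) = 0.000000; V(2,2) = 0.000000
Backward induction: V(k, i) = exp(-r*dt) * [p * V(k+1, i) + (1-p) * V(k+1, i+1)].
  V(1,0) = exp(-r*dt) * [p*3.886338 + (1-p)*0.000000] = 1.987228
  V(1,1) = exp(-r*dt) * [p*0.000000 + (1-p)*0.000000] = 0.000000
  V(0,0) = exp(-r*dt) * [p*1.987228 + (1-p)*0.000000] = 1.016143

Answer: Price = V(0,0) = 1.0161


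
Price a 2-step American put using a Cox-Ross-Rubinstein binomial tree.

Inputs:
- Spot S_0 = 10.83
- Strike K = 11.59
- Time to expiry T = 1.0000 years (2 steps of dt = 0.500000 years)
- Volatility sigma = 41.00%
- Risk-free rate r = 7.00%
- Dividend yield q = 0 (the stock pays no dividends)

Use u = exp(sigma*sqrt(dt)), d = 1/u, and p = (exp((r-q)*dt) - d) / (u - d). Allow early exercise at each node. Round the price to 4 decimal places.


Answer: Price = V(0,0) = 1.8983

Derivation:
dt = T/N = 0.500000
u = exp(sigma*sqrt(dt)) = 1.336312; d = 1/u = 0.748328
p = (exp((r-q)*dt) - d) / (u - d) = 0.488604
Discount per step: exp(-r*dt) = 0.965605
Stock lattice S(k, i) with i counting down-moves:
  k=0: S(0,0) = 10.8300
  k=1: S(1,0) = 14.4723; S(1,1) = 8.1044
  k=2: S(2,0) = 19.3395; S(2,1) = 10.8300; S(2,2) = 6.0647
Terminal payoffs V(N, i) = max(K - S_T, 0):
  V(2,0) = 0.000000; V(2,1) = 0.760000; V(2,2) = 5.525255
Backward induction: V(k, i) = exp(-r*dt) * [p * V(k+1, i) + (1-p) * V(k+1, i+1)]; then take max(V_cont, immediate exercise) for American.
  V(1,0) = exp(-r*dt) * [p*0.000000 + (1-p)*0.760000] = 0.375293; exercise = 0.000000; V(1,0) = max -> 0.375293
  V(1,1) = exp(-r*dt) * [p*0.760000 + (1-p)*5.525255] = 3.086974; exercise = 3.485607; V(1,1) = max -> 3.485607
  V(0,0) = exp(-r*dt) * [p*0.375293 + (1-p)*3.485607] = 1.898278; exercise = 0.760000; V(0,0) = max -> 1.898278


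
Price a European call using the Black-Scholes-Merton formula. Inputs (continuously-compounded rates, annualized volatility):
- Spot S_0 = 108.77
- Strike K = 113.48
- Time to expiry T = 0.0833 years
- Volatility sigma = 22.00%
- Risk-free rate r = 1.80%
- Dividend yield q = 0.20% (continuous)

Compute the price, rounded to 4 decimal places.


d1 = (ln(S/K) + (r - q + 0.5*sigma^2) * T) / (sigma * sqrt(T)) = -0.61488118
d2 = d1 - sigma * sqrt(T) = -0.67837701
exp(-rT) = 0.99850172; exp(-qT) = 0.99983341
C = S_0 * exp(-qT) * N(d1) - K * exp(-rT) * N(d2)
N(d1) = 0.26931660; N(d2) = 0.24876634
C = 108.7700 * 0.99983341 * 0.26931660 - 113.4800 * 0.99850172 * 0.24876634 = 1.1010

Answer: Price = 1.1010


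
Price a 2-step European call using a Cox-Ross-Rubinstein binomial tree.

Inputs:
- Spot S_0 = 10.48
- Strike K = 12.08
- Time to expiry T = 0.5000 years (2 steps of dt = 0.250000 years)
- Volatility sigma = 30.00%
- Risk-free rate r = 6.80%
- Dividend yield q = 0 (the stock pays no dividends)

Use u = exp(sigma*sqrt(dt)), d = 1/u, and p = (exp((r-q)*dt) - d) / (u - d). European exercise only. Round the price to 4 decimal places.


dt = T/N = 0.250000
u = exp(sigma*sqrt(dt)) = 1.161834; d = 1/u = 0.860708
p = (exp((r-q)*dt) - d) / (u - d) = 0.519507
Discount per step: exp(-r*dt) = 0.983144
Stock lattice S(k, i) with i counting down-moves:
  k=0: S(0,0) = 10.4800
  k=1: S(1,0) = 12.1760; S(1,1) = 9.0202
  k=2: S(2,0) = 14.1465; S(2,1) = 10.4800; S(2,2) = 7.7638
Terminal payoffs V(N, i) = max(S_T - K, 0):
  V(2,0) = 2.066520; V(2,1) = 0.000000; V(2,2) = 0.000000
Backward induction: V(k, i) = exp(-r*dt) * [p * V(k+1, i) + (1-p) * V(k+1, i+1)].
  V(1,0) = exp(-r*dt) * [p*2.066520 + (1-p)*0.000000] = 1.055476
  V(1,1) = exp(-r*dt) * [p*0.000000 + (1-p)*0.000000] = 0.000000
  V(0,0) = exp(-r*dt) * [p*1.055476 + (1-p)*0.000000] = 0.539085

Answer: Price = V(0,0) = 0.5391


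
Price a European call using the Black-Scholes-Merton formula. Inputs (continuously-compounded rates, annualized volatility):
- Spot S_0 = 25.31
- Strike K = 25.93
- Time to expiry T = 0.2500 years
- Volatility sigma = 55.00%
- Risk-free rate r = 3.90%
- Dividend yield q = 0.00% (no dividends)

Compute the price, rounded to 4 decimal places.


d1 = (ln(S/K) + (r - q + 0.5*sigma^2) * T) / (sigma * sqrt(T)) = 0.08495082
d2 = d1 - sigma * sqrt(T) = -0.19004918
exp(-rT) = 0.99029738; exp(-qT) = 1.00000000
C = S_0 * exp(-qT) * N(d1) - K * exp(-rT) * N(d2)
N(d1) = 0.53384975; N(d2) = 0.42463530
C = 25.3100 * 1.00000000 * 0.53384975 - 25.9300 * 0.99029738 * 0.42463530 = 2.6078

Answer: Price = 2.6078


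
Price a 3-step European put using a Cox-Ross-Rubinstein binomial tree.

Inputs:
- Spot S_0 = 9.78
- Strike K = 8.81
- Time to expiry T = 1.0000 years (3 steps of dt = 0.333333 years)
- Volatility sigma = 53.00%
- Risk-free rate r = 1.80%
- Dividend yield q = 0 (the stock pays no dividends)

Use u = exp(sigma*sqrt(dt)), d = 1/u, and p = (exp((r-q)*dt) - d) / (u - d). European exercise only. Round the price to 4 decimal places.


Answer: Price = V(0,0) = 1.5335

Derivation:
dt = T/N = 0.333333
u = exp(sigma*sqrt(dt)) = 1.357976; d = 1/u = 0.736390
p = (exp((r-q)*dt) - d) / (u - d) = 0.433774
Discount per step: exp(-r*dt) = 0.994018
Stock lattice S(k, i) with i counting down-moves:
  k=0: S(0,0) = 9.7800
  k=1: S(1,0) = 13.2810; S(1,1) = 7.2019
  k=2: S(2,0) = 18.0353; S(2,1) = 9.7800; S(2,2) = 5.3034
  k=3: S(3,0) = 24.4915; S(3,1) = 13.2810; S(3,2) = 7.2019; S(3,3) = 3.9054
Terminal payoffs V(N, i) = max(K - S_T, 0):
  V(3,0) = 0.000000; V(3,1) = 0.000000; V(3,2) = 1.608107; V(3,3) = 4.904630
Backward induction: V(k, i) = exp(-r*dt) * [p * V(k+1, i) + (1-p) * V(k+1, i+1)].
  V(2,0) = exp(-r*dt) * [p*0.000000 + (1-p)*0.000000] = 0.000000
  V(2,1) = exp(-r*dt) * [p*0.000000 + (1-p)*1.608107] = 0.905105
  V(2,2) = exp(-r*dt) * [p*1.608107 + (1-p)*4.904630] = 3.453898
  V(1,0) = exp(-r*dt) * [p*0.000000 + (1-p)*0.905105] = 0.509428
  V(1,1) = exp(-r*dt) * [p*0.905105 + (1-p)*3.453898] = 2.334250
  V(0,0) = exp(-r*dt) * [p*0.509428 + (1-p)*2.334250] = 1.533461


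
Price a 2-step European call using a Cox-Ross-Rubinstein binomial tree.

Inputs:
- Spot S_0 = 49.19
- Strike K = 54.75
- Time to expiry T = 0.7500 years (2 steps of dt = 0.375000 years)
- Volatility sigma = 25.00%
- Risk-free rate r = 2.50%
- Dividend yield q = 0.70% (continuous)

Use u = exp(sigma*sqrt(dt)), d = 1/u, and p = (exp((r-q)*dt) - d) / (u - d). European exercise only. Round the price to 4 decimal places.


Answer: Price = V(0,0) = 2.7711

Derivation:
dt = T/N = 0.375000
u = exp(sigma*sqrt(dt)) = 1.165433; d = 1/u = 0.858050
p = (exp((r-q)*dt) - d) / (u - d) = 0.483835
Discount per step: exp(-r*dt) = 0.990669
Stock lattice S(k, i) with i counting down-moves:
  k=0: S(0,0) = 49.1900
  k=1: S(1,0) = 57.3277; S(1,1) = 42.2075
  k=2: S(2,0) = 66.8116; S(2,1) = 49.1900; S(2,2) = 36.2161
Terminal payoffs V(N, i) = max(S_T - K, 0):
  V(2,0) = 12.061590; V(2,1) = 0.000000; V(2,2) = 0.000000
Backward induction: V(k, i) = exp(-r*dt) * [p * V(k+1, i) + (1-p) * V(k+1, i+1)].
  V(1,0) = exp(-r*dt) * [p*12.061590 + (1-p)*0.000000] = 5.781366
  V(1,1) = exp(-r*dt) * [p*0.000000 + (1-p)*0.000000] = 0.000000
  V(0,0) = exp(-r*dt) * [p*5.781366 + (1-p)*0.000000] = 2.771126


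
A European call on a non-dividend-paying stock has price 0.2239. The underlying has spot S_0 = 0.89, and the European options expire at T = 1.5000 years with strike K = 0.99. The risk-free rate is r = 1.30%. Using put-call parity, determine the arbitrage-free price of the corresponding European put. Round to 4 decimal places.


Answer: Put price = 0.3048

Derivation:
Put-call parity: C - P = S_0 * exp(-qT) - K * exp(-rT).
S_0 * exp(-qT) = 0.8900 * 1.00000000 = 0.89000000
K * exp(-rT) = 0.9900 * 0.98068890 = 0.97088201
P = C - S*exp(-qT) + K*exp(-rT)
P = 0.2239 - 0.89000000 + 0.97088201 = 0.3048


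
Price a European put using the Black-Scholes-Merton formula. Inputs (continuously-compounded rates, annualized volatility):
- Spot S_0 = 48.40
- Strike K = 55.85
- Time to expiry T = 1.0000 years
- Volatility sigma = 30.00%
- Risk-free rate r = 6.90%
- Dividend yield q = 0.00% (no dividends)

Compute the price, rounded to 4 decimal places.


Answer: Price = 8.0371

Derivation:
d1 = (ln(S/K) + (r - q + 0.5*sigma^2) * T) / (sigma * sqrt(T)) = -0.09723237
d2 = d1 - sigma * sqrt(T) = -0.39723237
exp(-rT) = 0.93332668; exp(-qT) = 1.00000000
P = K * exp(-rT) * N(-d2) - S_0 * exp(-qT) * N(-d1)
N(-d1) = 0.53872907; N(-d2) = 0.65440194
P = 55.8500 * 0.93332668 * 0.65440194 - 48.4000 * 1.00000000 * 0.53872907 = 8.0371


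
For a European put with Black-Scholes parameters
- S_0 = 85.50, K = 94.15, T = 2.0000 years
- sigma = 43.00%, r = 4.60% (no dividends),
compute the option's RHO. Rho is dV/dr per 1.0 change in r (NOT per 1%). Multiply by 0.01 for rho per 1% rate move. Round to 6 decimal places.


d1 = 0.2968650031; d2 = -0.3112468287
phi(d1) = 0.3817448031; exp(-qT) = 1.0000000000; exp(-rT) = 0.9121051495
N(-d2) = 0.6221935072
Rho = -K*T*exp(-rT)*N(-d2) = -94.1500 * 2.0000 * 0.9121051495 * 0.6221935072 = -106.861361

Answer: Rho = -106.861361


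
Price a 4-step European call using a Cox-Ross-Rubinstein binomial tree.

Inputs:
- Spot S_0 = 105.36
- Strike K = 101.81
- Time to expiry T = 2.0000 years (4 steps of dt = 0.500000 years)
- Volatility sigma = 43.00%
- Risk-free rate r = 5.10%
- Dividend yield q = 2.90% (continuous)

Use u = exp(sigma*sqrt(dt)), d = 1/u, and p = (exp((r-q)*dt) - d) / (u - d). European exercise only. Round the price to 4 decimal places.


Answer: Price = V(0,0) = 25.9568

Derivation:
dt = T/N = 0.500000
u = exp(sigma*sqrt(dt)) = 1.355345; d = 1/u = 0.737820
p = (exp((r-q)*dt) - d) / (u - d) = 0.442478
Discount per step: exp(-r*dt) = 0.974822
Stock lattice S(k, i) with i counting down-moves:
  k=0: S(0,0) = 105.3600
  k=1: S(1,0) = 142.7991; S(1,1) = 77.7367
  k=2: S(2,0) = 193.5421; S(2,1) = 105.3600; S(2,2) = 57.3556
  k=3: S(3,0) = 262.3162; S(3,1) = 142.7991; S(3,2) = 77.7367; S(3,3) = 42.3181
  k=4: S(4,0) = 355.5290; S(4,1) = 193.5421; S(4,2) = 105.3600; S(4,3) = 57.3556; S(4,4) = 31.2231
Terminal payoffs V(N, i) = max(S_T - K, 0):
  V(4,0) = 253.718964; V(4,1) = 91.732067; V(4,2) = 3.550000; V(4,3) = 0.000000; V(4,4) = 0.000000
Backward induction: V(k, i) = exp(-r*dt) * [p * V(k+1, i) + (1-p) * V(k+1, i+1)].
  V(3,0) = exp(-r*dt) * [p*253.718964 + (1-p)*91.732067] = 159.293433
  V(3,1) = exp(-r*dt) * [p*91.732067 + (1-p)*3.550000] = 41.496818
  V(3,2) = exp(-r*dt) * [p*3.550000 + (1-p)*0.000000] = 1.531247
  V(3,3) = exp(-r*dt) * [p*0.000000 + (1-p)*0.000000] = 0.000000
  V(2,0) = exp(-r*dt) * [p*159.293433 + (1-p)*41.496818] = 91.262079
  V(2,1) = exp(-r*dt) * [p*41.496818 + (1-p)*1.531247] = 18.731328
  V(2,2) = exp(-r*dt) * [p*1.531247 + (1-p)*0.000000] = 0.660484
  V(1,0) = exp(-r*dt) * [p*91.262079 + (1-p)*18.731328] = 49.544923
  V(1,1) = exp(-r*dt) * [p*18.731328 + (1-p)*0.660484] = 8.438480
  V(0,0) = exp(-r*dt) * [p*49.544923 + (1-p)*8.438480] = 25.956754


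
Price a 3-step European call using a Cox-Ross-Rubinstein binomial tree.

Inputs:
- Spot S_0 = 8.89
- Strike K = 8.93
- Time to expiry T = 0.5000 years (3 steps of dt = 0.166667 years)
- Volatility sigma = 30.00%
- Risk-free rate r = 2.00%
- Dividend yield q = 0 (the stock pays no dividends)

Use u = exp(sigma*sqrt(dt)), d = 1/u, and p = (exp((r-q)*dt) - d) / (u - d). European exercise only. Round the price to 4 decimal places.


Answer: Price = V(0,0) = 0.8365

Derivation:
dt = T/N = 0.166667
u = exp(sigma*sqrt(dt)) = 1.130290; d = 1/u = 0.884728
p = (exp((r-q)*dt) - d) / (u - d) = 0.483017
Discount per step: exp(-r*dt) = 0.996672
Stock lattice S(k, i) with i counting down-moves:
  k=0: S(0,0) = 8.8900
  k=1: S(1,0) = 10.0483; S(1,1) = 7.8652
  k=2: S(2,0) = 11.3575; S(2,1) = 8.8900; S(2,2) = 6.9586
  k=3: S(3,0) = 12.8372; S(3,1) = 10.0483; S(3,2) = 7.8652; S(3,3) = 6.1565
Terminal payoffs V(N, i) = max(S_T - K, 0):
  V(3,0) = 3.907242; V(3,1) = 1.118281; V(3,2) = 0.000000; V(3,3) = 0.000000
Backward induction: V(k, i) = exp(-r*dt) * [p * V(k+1, i) + (1-p) * V(k+1, i+1)].
  V(2,0) = exp(-r*dt) * [p*3.907242 + (1-p)*1.118281] = 2.457191
  V(2,1) = exp(-r*dt) * [p*1.118281 + (1-p)*0.000000] = 0.538351
  V(2,2) = exp(-r*dt) * [p*0.000000 + (1-p)*0.000000] = 0.000000
  V(1,0) = exp(-r*dt) * [p*2.457191 + (1-p)*0.538351] = 1.460306
  V(1,1) = exp(-r*dt) * [p*0.538351 + (1-p)*0.000000] = 0.259167
  V(0,0) = exp(-r*dt) * [p*1.460306 + (1-p)*0.259167] = 0.836544


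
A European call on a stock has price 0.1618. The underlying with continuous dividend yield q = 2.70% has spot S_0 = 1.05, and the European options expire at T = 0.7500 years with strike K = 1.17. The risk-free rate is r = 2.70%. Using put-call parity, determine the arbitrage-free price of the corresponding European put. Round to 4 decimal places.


Put-call parity: C - P = S_0 * exp(-qT) - K * exp(-rT).
S_0 * exp(-qT) = 1.0500 * 0.97995365 = 1.02895134
K * exp(-rT) = 1.1700 * 0.97995365 = 1.14654578
P = C - S*exp(-qT) + K*exp(-rT)
P = 0.1618 - 1.02895134 + 1.14654578 = 0.2794

Answer: Put price = 0.2794


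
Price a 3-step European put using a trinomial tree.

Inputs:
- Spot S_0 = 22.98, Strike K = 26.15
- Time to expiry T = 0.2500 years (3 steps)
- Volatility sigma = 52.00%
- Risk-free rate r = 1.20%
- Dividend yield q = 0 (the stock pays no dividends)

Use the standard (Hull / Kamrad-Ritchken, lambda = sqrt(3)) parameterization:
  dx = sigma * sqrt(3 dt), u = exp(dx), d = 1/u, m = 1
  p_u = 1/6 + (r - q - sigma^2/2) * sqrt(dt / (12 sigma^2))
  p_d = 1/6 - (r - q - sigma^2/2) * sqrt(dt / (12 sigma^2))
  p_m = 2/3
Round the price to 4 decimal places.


Answer: Price = V(0,0) = 4.4668

Derivation:
dt = T/N = 0.083333; dx = sigma*sqrt(3*dt) = 0.260000
u = exp(dx) = 1.296930; d = 1/u = 0.771052
p_u = 0.146923, p_m = 0.666667, p_d = 0.186410
Discount per step: exp(-r*dt) = 0.999000
Stock lattice S(k, j) with j the centered position index:
  k=0: S(0,+0) = 22.9800
  k=1: S(1,-1) = 17.7188; S(1,+0) = 22.9800; S(1,+1) = 29.8035
  k=2: S(2,-2) = 13.6621; S(2,-1) = 17.7188; S(2,+0) = 22.9800; S(2,+1) = 29.8035; S(2,+2) = 38.6530
  k=3: S(3,-3) = 10.5342; S(3,-2) = 13.6621; S(3,-1) = 17.7188; S(3,+0) = 22.9800; S(3,+1) = 29.8035; S(3,+2) = 38.6530; S(3,+3) = 50.1302
Terminal payoffs V(N, j) = max(K - S_T, 0):
  V(3,-3) = 15.615830; V(3,-2) = 12.487918; V(3,-1) = 8.431235; V(3,+0) = 3.170000; V(3,+1) = 0.000000; V(3,+2) = 0.000000; V(3,+3) = 0.000000
Backward induction: V(k, j) = exp(-r*dt) * [p_u * V(k+1, j+1) + p_m * V(k+1, j) + p_d * V(k+1, j-1)]
  V(2,-2) = exp(-r*dt) * [p_u*8.431235 + p_m*12.487918 + p_d*15.615830] = 12.462504
  V(2,-1) = exp(-r*dt) * [p_u*3.170000 + p_m*8.431235 + p_d*12.487918] = 8.406035
  V(2,+0) = exp(-r*dt) * [p_u*0.000000 + p_m*3.170000 + p_d*8.431235] = 3.681319
  V(2,+1) = exp(-r*dt) * [p_u*0.000000 + p_m*0.000000 + p_d*3.170000] = 0.590330
  V(2,+2) = exp(-r*dt) * [p_u*0.000000 + p_m*0.000000 + p_d*0.000000] = 0.000000
  V(1,-1) = exp(-r*dt) * [p_u*3.681319 + p_m*8.406035 + p_d*12.462504] = 8.459569
  V(1,+0) = exp(-r*dt) * [p_u*0.590330 + p_m*3.681319 + p_d*8.406035] = 4.103811
  V(1,+1) = exp(-r*dt) * [p_u*0.000000 + p_m*0.590330 + p_d*3.681319] = 1.078710
  V(0,+0) = exp(-r*dt) * [p_u*1.078710 + p_m*4.103811 + p_d*8.459569] = 4.466843


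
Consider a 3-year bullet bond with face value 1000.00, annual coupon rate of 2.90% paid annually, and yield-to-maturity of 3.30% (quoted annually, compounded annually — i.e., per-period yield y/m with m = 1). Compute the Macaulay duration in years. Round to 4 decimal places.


Coupon per period c = face * coupon_rate / m = 29.000000
Periods per year m = 1; per-period yield y/m = 0.033000
Number of cashflows N = 3
Cashflows (t years, CF_t, discount factor 1/(1+y/m)^(m*t), PV):
  t = 1.0000: CF_t = 29.000000, DF = 0.968054, PV = 28.073572
  t = 2.0000: CF_t = 29.000000, DF = 0.937129, PV = 27.176740
  t = 3.0000: CF_t = 1029.000000, DF = 0.907192, PV = 933.500189
Price P = sum_t PV_t = 988.750501
Macaulay numerator sum_t t * PV_t:
  t * PV_t at t = 1.0000: 28.073572
  t * PV_t at t = 2.0000: 54.353479
  t * PV_t at t = 3.0000: 2800.500567
Macaulay duration D = (sum_t t * PV_t) / P = 2882.927618 / 988.750501 = 2.915728

Answer: Macaulay duration = 2.9157 years


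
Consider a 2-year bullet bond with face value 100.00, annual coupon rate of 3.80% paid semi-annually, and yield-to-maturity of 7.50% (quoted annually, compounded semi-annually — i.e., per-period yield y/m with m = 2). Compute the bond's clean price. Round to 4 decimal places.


Answer: Price = 93.2449

Derivation:
Coupon per period c = face * coupon_rate / m = 1.900000
Periods per year m = 2; per-period yield y/m = 0.037500
Number of cashflows N = 4
Cashflows (t years, CF_t, discount factor 1/(1+y/m)^(m*t), PV):
  t = 0.5000: CF_t = 1.900000, DF = 0.963855, PV = 1.831325
  t = 1.0000: CF_t = 1.900000, DF = 0.929017, PV = 1.765133
  t = 1.5000: CF_t = 1.900000, DF = 0.895438, PV = 1.701333
  t = 2.0000: CF_t = 101.900000, DF = 0.863073, PV = 87.947148
Price P = sum_t PV_t = 93.244939


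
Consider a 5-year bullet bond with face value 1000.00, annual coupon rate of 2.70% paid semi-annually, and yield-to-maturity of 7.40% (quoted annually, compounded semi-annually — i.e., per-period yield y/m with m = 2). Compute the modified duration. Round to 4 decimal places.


Answer: Modified duration = 4.5027

Derivation:
Coupon per period c = face * coupon_rate / m = 13.500000
Periods per year m = 2; per-period yield y/m = 0.037000
Number of cashflows N = 10
Cashflows (t years, CF_t, discount factor 1/(1+y/m)^(m*t), PV):
  t = 0.5000: CF_t = 13.500000, DF = 0.964320, PV = 13.018322
  t = 1.0000: CF_t = 13.500000, DF = 0.929913, PV = 12.553830
  t = 1.5000: CF_t = 13.500000, DF = 0.896734, PV = 12.105912
  t = 2.0000: CF_t = 13.500000, DF = 0.864739, PV = 11.673975
  t = 2.5000: CF_t = 13.500000, DF = 0.833885, PV = 11.257449
  t = 3.0000: CF_t = 13.500000, DF = 0.804132, PV = 10.855785
  t = 3.5000: CF_t = 13.500000, DF = 0.775441, PV = 10.468452
  t = 4.0000: CF_t = 13.500000, DF = 0.747773, PV = 10.094939
  t = 4.5000: CF_t = 13.500000, DF = 0.721093, PV = 9.734754
  t = 5.0000: CF_t = 1013.500000, DF = 0.695364, PV = 704.751792
Price P = sum_t PV_t = 806.515210
First compute Macaulay numerator sum_t t * PV_t:
  t * PV_t at t = 0.5000: 6.509161
  t * PV_t at t = 1.0000: 12.553830
  t * PV_t at t = 1.5000: 18.158867
  t * PV_t at t = 2.0000: 23.347949
  t * PV_t at t = 2.5000: 28.143622
  t * PV_t at t = 3.0000: 32.567355
  t * PV_t at t = 3.5000: 36.639583
  t * PV_t at t = 4.0000: 40.379758
  t * PV_t at t = 4.5000: 43.806391
  t * PV_t at t = 5.0000: 3523.758962
Macaulay duration D = 3765.865479 / 806.515210 = 4.669305
Modified duration = D / (1 + y/m) = 4.669305 / (1 + 0.037000) = 4.502705


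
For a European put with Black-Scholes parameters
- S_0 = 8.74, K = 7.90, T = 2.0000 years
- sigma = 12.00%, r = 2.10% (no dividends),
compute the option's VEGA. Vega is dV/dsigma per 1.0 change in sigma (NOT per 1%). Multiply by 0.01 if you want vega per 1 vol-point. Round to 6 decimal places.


Answer: Vega = 3.206464

Derivation:
d1 = 0.9277678798; d2 = 0.7580622523
phi(d1) = 0.2594178615; exp(-qT) = 1.0000000000; exp(-rT) = 0.9588697806
Vega = S * exp(-qT) * phi(d1) * sqrt(T) = 8.7400 * 1.0000000000 * 0.2594178615 * 1.4142135624 = 3.206464


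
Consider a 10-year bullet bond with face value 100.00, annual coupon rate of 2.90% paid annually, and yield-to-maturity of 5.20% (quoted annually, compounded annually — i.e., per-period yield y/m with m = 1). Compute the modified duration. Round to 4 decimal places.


Answer: Modified duration = 8.2481

Derivation:
Coupon per period c = face * coupon_rate / m = 2.900000
Periods per year m = 1; per-period yield y/m = 0.052000
Number of cashflows N = 10
Cashflows (t years, CF_t, discount factor 1/(1+y/m)^(m*t), PV):
  t = 1.0000: CF_t = 2.900000, DF = 0.950570, PV = 2.756654
  t = 2.0000: CF_t = 2.900000, DF = 0.903584, PV = 2.620394
  t = 3.0000: CF_t = 2.900000, DF = 0.858920, PV = 2.490868
  t = 4.0000: CF_t = 2.900000, DF = 0.816464, PV = 2.367746
  t = 5.0000: CF_t = 2.900000, DF = 0.776106, PV = 2.250709
  t = 6.0000: CF_t = 2.900000, DF = 0.737744, PV = 2.139457
  t = 7.0000: CF_t = 2.900000, DF = 0.701277, PV = 2.033704
  t = 8.0000: CF_t = 2.900000, DF = 0.666613, PV = 1.933179
  t = 9.0000: CF_t = 2.900000, DF = 0.633663, PV = 1.837623
  t = 10.0000: CF_t = 102.900000, DF = 0.602341, PV = 61.980914
Price P = sum_t PV_t = 82.411247
First compute Macaulay numerator sum_t t * PV_t:
  t * PV_t at t = 1.0000: 2.756654
  t * PV_t at t = 2.0000: 5.240787
  t * PV_t at t = 3.0000: 7.472605
  t * PV_t at t = 4.0000: 9.470982
  t * PV_t at t = 5.0000: 11.253544
  t * PV_t at t = 6.0000: 12.836742
  t * PV_t at t = 7.0000: 14.235931
  t * PV_t at t = 8.0000: 15.465432
  t * PV_t at t = 9.0000: 16.538604
  t * PV_t at t = 10.0000: 619.809140
Macaulay duration D = 715.080422 / 82.411247 = 8.676976
Modified duration = D / (1 + y/m) = 8.676976 / (1 + 0.052000) = 8.248076


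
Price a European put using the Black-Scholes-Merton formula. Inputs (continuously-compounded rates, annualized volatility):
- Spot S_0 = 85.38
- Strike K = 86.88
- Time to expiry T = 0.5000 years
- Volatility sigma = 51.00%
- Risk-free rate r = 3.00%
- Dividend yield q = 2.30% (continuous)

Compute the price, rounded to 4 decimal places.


Answer: Price = 12.7625

Derivation:
d1 = (ln(S/K) + (r - q + 0.5*sigma^2) * T) / (sigma * sqrt(T)) = 0.14172368
d2 = d1 - sigma * sqrt(T) = -0.21890078
exp(-rT) = 0.98511194; exp(-qT) = 0.98856587
P = K * exp(-rT) * N(-d2) - S_0 * exp(-qT) * N(-d1)
N(-d1) = 0.44364914; N(-d2) = 0.58663633
P = 86.8800 * 0.98511194 * 0.58663633 - 85.3800 * 0.98856587 * 0.44364914 = 12.7625


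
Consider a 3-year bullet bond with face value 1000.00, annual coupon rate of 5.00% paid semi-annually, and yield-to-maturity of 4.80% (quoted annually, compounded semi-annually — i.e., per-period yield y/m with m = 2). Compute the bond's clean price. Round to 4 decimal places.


Coupon per period c = face * coupon_rate / m = 25.000000
Periods per year m = 2; per-period yield y/m = 0.024000
Number of cashflows N = 6
Cashflows (t years, CF_t, discount factor 1/(1+y/m)^(m*t), PV):
  t = 0.5000: CF_t = 25.000000, DF = 0.976562, PV = 24.414062
  t = 1.0000: CF_t = 25.000000, DF = 0.953674, PV = 23.841858
  t = 1.5000: CF_t = 25.000000, DF = 0.931323, PV = 23.283064
  t = 2.0000: CF_t = 25.000000, DF = 0.909495, PV = 22.737368
  t = 2.5000: CF_t = 25.000000, DF = 0.888178, PV = 22.204460
  t = 3.0000: CF_t = 1025.000000, DF = 0.867362, PV = 889.045781
Price P = sum_t PV_t = 1005.526594

Answer: Price = 1005.5266


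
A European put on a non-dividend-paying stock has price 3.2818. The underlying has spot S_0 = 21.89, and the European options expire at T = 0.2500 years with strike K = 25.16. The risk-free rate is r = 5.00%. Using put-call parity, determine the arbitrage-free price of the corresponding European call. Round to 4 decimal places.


Answer: Call price = 0.3243

Derivation:
Put-call parity: C - P = S_0 * exp(-qT) - K * exp(-rT).
S_0 * exp(-qT) = 21.8900 * 1.00000000 = 21.89000000
K * exp(-rT) = 25.1600 * 0.98757780 = 24.84745746
C = P + S*exp(-qT) - K*exp(-rT)
C = 3.2818 + 21.89000000 - 24.84745746 = 0.3243


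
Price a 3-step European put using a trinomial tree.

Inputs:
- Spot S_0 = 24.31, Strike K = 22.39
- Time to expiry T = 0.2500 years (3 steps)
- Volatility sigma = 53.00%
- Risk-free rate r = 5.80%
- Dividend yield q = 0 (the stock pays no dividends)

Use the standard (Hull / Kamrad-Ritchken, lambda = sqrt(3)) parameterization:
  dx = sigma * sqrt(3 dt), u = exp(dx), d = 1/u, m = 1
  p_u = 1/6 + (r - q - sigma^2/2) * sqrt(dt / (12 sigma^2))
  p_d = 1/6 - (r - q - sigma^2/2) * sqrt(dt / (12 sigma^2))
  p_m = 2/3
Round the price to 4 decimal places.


dt = T/N = 0.083333; dx = sigma*sqrt(3*dt) = 0.265000
u = exp(dx) = 1.303431; d = 1/u = 0.767206
p_u = 0.153703, p_m = 0.666667, p_d = 0.179631
Discount per step: exp(-r*dt) = 0.995178
Stock lattice S(k, j) with j the centered position index:
  k=0: S(0,+0) = 24.3100
  k=1: S(1,-1) = 18.6508; S(1,+0) = 24.3100; S(1,+1) = 31.6864
  k=2: S(2,-2) = 14.3090; S(2,-1) = 18.6508; S(2,+0) = 24.3100; S(2,+1) = 31.6864; S(2,+2) = 41.3010
  k=3: S(3,-3) = 10.9779; S(3,-2) = 14.3090; S(3,-1) = 18.6508; S(3,+0) = 24.3100; S(3,+1) = 31.6864; S(3,+2) = 41.3010; S(3,+3) = 53.8331
Terminal payoffs V(N, j) = max(K - S_T, 0):
  V(3,-3) = 11.412060; V(3,-2) = 8.081013; V(3,-1) = 3.739223; V(3,+0) = 0.000000; V(3,+1) = 0.000000; V(3,+2) = 0.000000; V(3,+3) = 0.000000
Backward induction: V(k, j) = exp(-r*dt) * [p_u * V(k+1, j+1) + p_m * V(k+1, j) + p_d * V(k+1, j-1)]
  V(2,-2) = exp(-r*dt) * [p_u*3.739223 + p_m*8.081013 + p_d*11.412060] = 7.973394
  V(2,-1) = exp(-r*dt) * [p_u*0.000000 + p_m*3.739223 + p_d*8.081013] = 3.925393
  V(2,+0) = exp(-r*dt) * [p_u*0.000000 + p_m*0.000000 + p_d*3.739223] = 0.668440
  V(2,+1) = exp(-r*dt) * [p_u*0.000000 + p_m*0.000000 + p_d*0.000000] = 0.000000
  V(2,+2) = exp(-r*dt) * [p_u*0.000000 + p_m*0.000000 + p_d*0.000000] = 0.000000
  V(1,-1) = exp(-r*dt) * [p_u*0.668440 + p_m*3.925393 + p_d*7.973394] = 4.131916
  V(1,+0) = exp(-r*dt) * [p_u*0.000000 + p_m*0.668440 + p_d*3.925393] = 1.145199
  V(1,+1) = exp(-r*dt) * [p_u*0.000000 + p_m*0.000000 + p_d*0.668440] = 0.119493
  V(0,+0) = exp(-r*dt) * [p_u*0.119493 + p_m*1.145199 + p_d*4.131916] = 1.516702

Answer: Price = V(0,0) = 1.5167


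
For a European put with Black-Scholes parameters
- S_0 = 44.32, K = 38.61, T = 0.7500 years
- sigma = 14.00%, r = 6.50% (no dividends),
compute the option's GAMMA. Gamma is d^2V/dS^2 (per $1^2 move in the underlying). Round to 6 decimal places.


Answer: Gamma = 0.020633

Derivation:
d1 = 1.6002890192; d2 = 1.4790454627
phi(d1) = 0.1108695487; exp(-qT) = 1.0000000000; exp(-rT) = 0.9524192047
Gamma = exp(-qT) * phi(d1) / (S * sigma * sqrt(T)) = 1.0000000000 * 0.1108695487 / (44.3200 * 0.1400 * 0.8660254038) = 0.020633
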